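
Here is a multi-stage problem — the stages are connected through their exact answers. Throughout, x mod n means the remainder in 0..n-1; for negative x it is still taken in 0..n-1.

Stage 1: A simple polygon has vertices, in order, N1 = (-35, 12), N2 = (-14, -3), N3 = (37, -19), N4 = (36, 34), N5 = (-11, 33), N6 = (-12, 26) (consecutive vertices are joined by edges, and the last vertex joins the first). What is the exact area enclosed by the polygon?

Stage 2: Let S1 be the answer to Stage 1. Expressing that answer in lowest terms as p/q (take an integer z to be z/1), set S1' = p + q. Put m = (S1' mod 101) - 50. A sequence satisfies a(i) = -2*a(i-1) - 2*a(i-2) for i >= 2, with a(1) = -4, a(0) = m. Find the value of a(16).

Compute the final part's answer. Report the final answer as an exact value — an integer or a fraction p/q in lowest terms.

Stage 1: cross terms: (-35*-3 - -14*12)=273, (-14*-19 - 37*-3)=377, (37*34 - 36*-19)=1942, (36*33 - -11*34)=1562, (-11*26 - -12*33)=110, (-12*12 - -35*26)=766; twice the area = |5030| = 5030; area = 2515; answer 2515
Stage 2: S1 = 2515; threaded value p + q = 2516; m = 42; a(2) = -2*(-4) - 2*(42) = -76; iterating: a(2)=-76, a(3)=160, a(4)=-168, a(5)=16, a(6)=304, a(7)=-640, a(8)=672, a(9)=-64, a(10)=-1216, a(11)=2560, a(12)=-2688, a(13)=256, a(14)=4864, a(15)=-10240, a(16)=10752; answer 10752

10752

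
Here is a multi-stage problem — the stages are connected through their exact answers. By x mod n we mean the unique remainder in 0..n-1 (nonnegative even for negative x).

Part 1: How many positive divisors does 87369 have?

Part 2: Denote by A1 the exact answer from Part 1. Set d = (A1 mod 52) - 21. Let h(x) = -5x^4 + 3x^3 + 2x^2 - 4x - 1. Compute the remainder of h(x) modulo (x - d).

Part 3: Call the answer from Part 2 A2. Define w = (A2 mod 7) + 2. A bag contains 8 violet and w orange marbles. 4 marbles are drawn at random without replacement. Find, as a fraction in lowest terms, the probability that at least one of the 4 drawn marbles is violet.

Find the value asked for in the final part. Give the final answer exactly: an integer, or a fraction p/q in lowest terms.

38/39

Part 1: 87369 = 3 * 29123; number of divisors = (1+1) * (1+1) = 4; answer 4
Part 2: A1 = 4; d = -17; remainder = value at the root: -5*(-17)^4 + 3*(-17)^3 + 2*(-17)^2 - 4*(-17)^1 - 1 = (-417605) + (-14739) + (578) + (68) + (-1) = -431699; answer -431699
Part 3: A2 = -431699; w = 7; total draws C(15,4) = 1365; complement C(7,4) = 35; favorable 1365 - 35 = 1330; P = 38/39; answer 38/39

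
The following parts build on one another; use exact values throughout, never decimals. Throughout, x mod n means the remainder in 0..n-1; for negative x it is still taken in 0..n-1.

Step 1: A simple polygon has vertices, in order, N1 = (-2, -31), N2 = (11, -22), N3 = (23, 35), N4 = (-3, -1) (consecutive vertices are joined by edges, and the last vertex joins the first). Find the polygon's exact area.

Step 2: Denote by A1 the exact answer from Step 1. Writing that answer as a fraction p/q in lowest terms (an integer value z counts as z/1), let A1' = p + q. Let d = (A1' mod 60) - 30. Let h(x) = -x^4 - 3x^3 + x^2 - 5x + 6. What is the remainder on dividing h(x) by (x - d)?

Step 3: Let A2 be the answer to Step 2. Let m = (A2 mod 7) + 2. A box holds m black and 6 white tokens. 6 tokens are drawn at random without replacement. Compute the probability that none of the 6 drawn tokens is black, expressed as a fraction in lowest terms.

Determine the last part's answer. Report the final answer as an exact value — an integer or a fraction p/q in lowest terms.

1/210

Step 1: cross terms: (-2*-22 - 11*-31)=385, (11*35 - 23*-22)=891, (23*-1 - -3*35)=82, (-3*-31 - -2*-1)=91; twice the area = |1449| = 1449; area = 1449/2; answer 1449/2
Step 2: A1 = 1449/2; threaded value p + q = 1451; d = -19; remainder = value at the root: -1*(-19)^4 - 3*(-19)^3 + 1*(-19)^2 - 5*(-19)^1 + 6 = (-130321) + (20577) + (361) + (95) + (6) = -109282; answer -109282
Step 3: A2 = -109282; m = 4; total draws C(10,6) = 210; favorable C(6,6) = 1; P = 1/210; answer 1/210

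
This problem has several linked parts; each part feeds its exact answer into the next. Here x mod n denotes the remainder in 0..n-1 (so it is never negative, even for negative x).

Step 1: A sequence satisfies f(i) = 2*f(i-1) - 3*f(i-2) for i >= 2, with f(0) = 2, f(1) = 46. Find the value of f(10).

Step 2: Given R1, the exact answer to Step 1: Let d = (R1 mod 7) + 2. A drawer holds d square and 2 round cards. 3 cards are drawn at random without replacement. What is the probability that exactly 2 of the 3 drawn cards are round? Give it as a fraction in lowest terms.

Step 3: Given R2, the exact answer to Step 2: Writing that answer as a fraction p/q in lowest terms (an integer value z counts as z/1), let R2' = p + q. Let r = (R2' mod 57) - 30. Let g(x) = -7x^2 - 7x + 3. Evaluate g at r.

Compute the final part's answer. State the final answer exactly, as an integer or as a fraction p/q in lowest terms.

Step 1: f(2) = 2*(46) - 3*(2) = 86; iterating: f(2)=86, f(3)=34, f(4)=-190, f(5)=-482, f(6)=-394, f(7)=658, f(8)=2498, f(9)=3022, f(10)=-1450; answer -1450
Step 2: R1 = -1450; d = 8; total draws C(10,3) = 120; favorable C(2,2)*C(8,1) = 8; P = 1/15; answer 1/15
Step 3: R2 = 1/15; threaded value p + q = 16; r = -14; -7*(-14)^2 - 7*(-14)^1 + 3 = (-1372) + (98) + (3) = -1271; answer -1271

-1271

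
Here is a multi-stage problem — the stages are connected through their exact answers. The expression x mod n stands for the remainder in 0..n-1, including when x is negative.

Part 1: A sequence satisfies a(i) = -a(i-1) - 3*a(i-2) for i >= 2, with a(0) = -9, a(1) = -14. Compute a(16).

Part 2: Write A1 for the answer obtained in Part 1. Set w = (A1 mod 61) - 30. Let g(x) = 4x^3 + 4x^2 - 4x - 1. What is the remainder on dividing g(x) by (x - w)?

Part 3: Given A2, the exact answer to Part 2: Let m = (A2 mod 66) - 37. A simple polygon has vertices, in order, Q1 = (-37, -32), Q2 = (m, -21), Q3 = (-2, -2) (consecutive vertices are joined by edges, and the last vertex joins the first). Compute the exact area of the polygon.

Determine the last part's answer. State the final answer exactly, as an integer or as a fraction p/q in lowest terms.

295/2

Part 1: a(2) = -1*(-14) - 3*(-9) = 41; iterating: a(2)=41, a(3)=1, a(4)=-124, a(5)=121, a(6)=251, a(7)=-614, a(8)=-139, a(9)=1981, a(10)=-1564, a(11)=-4379, a(12)=9071, a(13)=4066, a(14)=-31279, a(15)=19081, a(16)=74756; answer 74756
Part 2: A1 = 74756; w = 1; remainder = value at the root: 4*(1)^3 + 4*(1)^2 - 4*(1)^1 - 1 = (4) + (4) + (-4) + (-1) = 3; answer 3
Part 3: A2 = 3; m = -34; cross terms: (-37*-21 - -34*-32)=-311, (-34*-2 - -2*-21)=26, (-2*-32 - -37*-2)=-10; twice the area = |-295| = 295; area = 295/2; answer 295/2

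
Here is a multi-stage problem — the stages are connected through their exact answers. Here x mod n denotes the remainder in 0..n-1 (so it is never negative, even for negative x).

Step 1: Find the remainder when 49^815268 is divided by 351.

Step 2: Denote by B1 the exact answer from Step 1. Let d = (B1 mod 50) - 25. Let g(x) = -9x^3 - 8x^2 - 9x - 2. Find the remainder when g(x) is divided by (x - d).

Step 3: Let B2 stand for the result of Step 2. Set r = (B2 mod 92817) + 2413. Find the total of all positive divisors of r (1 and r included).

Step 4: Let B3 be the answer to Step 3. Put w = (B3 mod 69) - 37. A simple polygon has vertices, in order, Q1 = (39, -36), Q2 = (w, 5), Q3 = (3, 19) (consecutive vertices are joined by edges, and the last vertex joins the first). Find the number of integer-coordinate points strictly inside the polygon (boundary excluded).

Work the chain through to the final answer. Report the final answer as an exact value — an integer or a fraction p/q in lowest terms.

Step 1: squarings mod 351: 49^1=49, 49^2=295, 49^4=328, 49^8=178, 49^16=94, 49^32=61, 49^64=211, 49^128=295, 49^256=328, 49^512=178, 49^1024=94, 49^2048=61, 49^4096=211, 49^8192=295, 49^16384=328, 49^32768=178, 49^65536=94, 49^131072=61, 49^262144=211, 49^524288=295; 49^815268 = 49^4 * 49^32 * 49^128 * 49^4096 * 49^8192 * 49^16384 * 49^262144 * 49^524288 = 118 (mod 351); answer 118
Step 2: B1 = 118; d = -7; remainder = value at the root: -9*(-7)^3 - 8*(-7)^2 - 9*(-7)^1 - 2 = (3087) + (-392) + (63) + (-2) = 2756; answer 2756
Step 3: B2 = 2756; r = 5169; 5169 = 3 * 1723; sigma = (1 + 3) * (1 + 1723) = 4 * 1724 = 6896; answer 6896
Step 4: B3 = 6896; w = 28; cross terms: (39*5 - 28*-36)=1203, (28*19 - 3*5)=517, (3*-36 - 39*19)=-849; twice the area = |871| = 871; area = 871/2; boundary points = 1 + 1 + 1 = 3; strictly interior points = area - boundary/2 + 1 = 435; answer 435

435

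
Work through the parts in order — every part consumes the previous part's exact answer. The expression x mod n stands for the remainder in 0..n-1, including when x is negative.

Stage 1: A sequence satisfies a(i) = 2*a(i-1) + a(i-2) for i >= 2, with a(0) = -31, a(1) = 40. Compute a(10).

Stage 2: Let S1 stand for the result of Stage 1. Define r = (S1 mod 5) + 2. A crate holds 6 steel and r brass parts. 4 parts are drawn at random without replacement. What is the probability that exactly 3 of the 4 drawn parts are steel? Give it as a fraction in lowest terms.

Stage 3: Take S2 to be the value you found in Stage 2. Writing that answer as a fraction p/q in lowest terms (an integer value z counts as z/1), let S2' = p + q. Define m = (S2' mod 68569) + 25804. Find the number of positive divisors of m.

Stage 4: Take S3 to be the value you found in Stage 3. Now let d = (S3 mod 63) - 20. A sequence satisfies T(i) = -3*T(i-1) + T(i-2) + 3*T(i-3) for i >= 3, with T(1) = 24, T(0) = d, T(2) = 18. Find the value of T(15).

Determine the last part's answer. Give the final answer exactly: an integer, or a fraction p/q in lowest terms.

Stage 1: a(2) = 2*(40) + 1*(-31) = 49; iterating: a(2)=49, a(3)=138, a(4)=325, a(5)=788, a(6)=1901, a(7)=4590, a(8)=11081, a(9)=26752, a(10)=64585; answer 64585
Stage 2: S1 = 64585; r = 2; total draws C(8,4) = 70; favorable C(6,3)*C(2,1) = 40; P = 4/7; answer 4/7
Stage 3: S2 = 4/7; threaded value p + q = 11; m = 25815; 25815 = 3 * 5 * 1721; number of divisors = (1+1) * (1+1) * (1+1) = 8; answer 8
Stage 4: S3 = 8; d = -12; T(3) = -3*(18) + 1*(24) + 3*(-12) = -66; iterating: T(3)=-66, T(4)=288, T(5)=-876, T(6)=2718, T(7)=-8166, T(8)=24588, T(9)=-73776, T(10)=221418, T(11)=-664266, T(12)=1992888, T(13)=-5978676, T(14)=17936118, T(15)=-53808366; answer -53808366

-53808366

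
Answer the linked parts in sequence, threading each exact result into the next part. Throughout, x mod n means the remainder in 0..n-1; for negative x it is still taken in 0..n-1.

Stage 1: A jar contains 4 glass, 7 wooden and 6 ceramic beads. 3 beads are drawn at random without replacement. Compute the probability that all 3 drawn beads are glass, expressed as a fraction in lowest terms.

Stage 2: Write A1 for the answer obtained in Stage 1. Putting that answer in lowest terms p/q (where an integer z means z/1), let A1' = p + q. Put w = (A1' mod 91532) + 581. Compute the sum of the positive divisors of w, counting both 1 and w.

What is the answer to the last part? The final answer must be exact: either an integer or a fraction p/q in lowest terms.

Stage 1: total draws C(17,3) = 680; favorable C(4,3) = 4; P = 1/170; answer 1/170
Stage 2: A1 = 1/170; threaded value p + q = 171; w = 752; 752 = 2^4 * 47; sigma = (1 + 2 + 4 + 8 + 16) * (1 + 47) = 31 * 48 = 1488; answer 1488

1488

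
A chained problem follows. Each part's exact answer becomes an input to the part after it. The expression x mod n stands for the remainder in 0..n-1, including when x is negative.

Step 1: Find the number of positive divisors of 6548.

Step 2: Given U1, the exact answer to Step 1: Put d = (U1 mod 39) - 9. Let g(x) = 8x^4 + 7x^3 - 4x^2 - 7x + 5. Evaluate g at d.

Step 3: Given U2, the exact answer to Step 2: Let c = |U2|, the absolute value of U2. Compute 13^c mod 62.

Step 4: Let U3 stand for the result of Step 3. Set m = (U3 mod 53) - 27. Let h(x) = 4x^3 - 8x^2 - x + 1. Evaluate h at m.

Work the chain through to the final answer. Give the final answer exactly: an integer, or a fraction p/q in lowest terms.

Step 1: 6548 = 2^2 * 1637; number of divisors = (2+1) * (1+1) = 6; answer 6
Step 2: U1 = 6; d = -3; 8*(-3)^4 + 7*(-3)^3 - 4*(-3)^2 - 7*(-3)^1 + 5 = (648) + (-189) + (-36) + (21) + (5) = 449; answer 449
Step 3: U2 = 449; c = 449; squarings mod 62: 13^1=13, 13^2=45, 13^4=41, 13^8=7, 13^16=49, 13^32=45, 13^64=41, 13^128=7, 13^256=49; 13^449 = 13^1 * 13^64 * 13^128 * 13^256 = 43 (mod 62); answer 43
Step 4: U3 = 43; m = 16; 4*(16)^3 - 8*(16)^2 - 1*(16)^1 + 1 = (16384) + (-2048) + (-16) + (1) = 14321; answer 14321

14321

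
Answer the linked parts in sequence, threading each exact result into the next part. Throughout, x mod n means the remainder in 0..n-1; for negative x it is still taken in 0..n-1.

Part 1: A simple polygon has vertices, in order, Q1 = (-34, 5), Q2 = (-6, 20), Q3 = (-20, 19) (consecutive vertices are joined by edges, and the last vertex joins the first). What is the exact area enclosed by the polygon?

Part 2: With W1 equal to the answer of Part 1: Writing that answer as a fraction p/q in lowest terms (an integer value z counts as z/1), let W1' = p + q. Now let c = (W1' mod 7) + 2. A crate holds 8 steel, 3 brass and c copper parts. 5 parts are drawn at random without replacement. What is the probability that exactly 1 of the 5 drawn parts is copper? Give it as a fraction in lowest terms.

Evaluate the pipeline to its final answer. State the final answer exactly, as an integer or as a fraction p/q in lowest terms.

Part 1: cross terms: (-34*20 - -6*5)=-650, (-6*19 - -20*20)=286, (-20*5 - -34*19)=546; twice the area = |182| = 182; area = 91; answer 91
Part 2: W1 = 91; threaded value p + q = 92; c = 3; total draws C(14,5) = 2002; favorable C(3,1)*C(11,4) = 990; P = 45/91; answer 45/91

45/91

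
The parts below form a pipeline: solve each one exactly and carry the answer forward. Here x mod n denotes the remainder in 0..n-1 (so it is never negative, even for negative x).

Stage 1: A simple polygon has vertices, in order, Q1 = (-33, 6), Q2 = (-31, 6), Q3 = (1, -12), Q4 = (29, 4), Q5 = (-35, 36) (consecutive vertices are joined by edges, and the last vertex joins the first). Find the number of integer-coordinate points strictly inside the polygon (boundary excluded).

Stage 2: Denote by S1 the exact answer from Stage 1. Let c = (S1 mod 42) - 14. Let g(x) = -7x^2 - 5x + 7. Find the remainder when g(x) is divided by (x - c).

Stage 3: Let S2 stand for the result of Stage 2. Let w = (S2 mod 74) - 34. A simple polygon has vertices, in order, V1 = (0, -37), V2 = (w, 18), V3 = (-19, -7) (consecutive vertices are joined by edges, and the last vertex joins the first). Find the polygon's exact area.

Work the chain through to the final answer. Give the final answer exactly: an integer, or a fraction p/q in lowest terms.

1375/2

Stage 1: cross terms: (-33*6 - -31*6)=-12, (-31*-12 - 1*6)=366, (1*4 - 29*-12)=352, (29*36 - -35*4)=1184, (-35*6 - -33*36)=978; twice the area = |2868| = 2868; area = 1434; boundary points = 2 + 2 + 4 + 32 + 2 = 42; strictly interior points = area - boundary/2 + 1 = 1414; answer 1414
Stage 2: S1 = 1414; c = 14; remainder = value at the root: -7*(14)^2 - 5*(14)^1 + 7 = (-1372) + (-70) + (7) = -1435; answer -1435
Stage 3: S2 = -1435; w = 11; cross terms: (0*18 - 11*-37)=407, (11*-7 - -19*18)=265, (-19*-37 - 0*-7)=703; twice the area = |1375| = 1375; area = 1375/2; answer 1375/2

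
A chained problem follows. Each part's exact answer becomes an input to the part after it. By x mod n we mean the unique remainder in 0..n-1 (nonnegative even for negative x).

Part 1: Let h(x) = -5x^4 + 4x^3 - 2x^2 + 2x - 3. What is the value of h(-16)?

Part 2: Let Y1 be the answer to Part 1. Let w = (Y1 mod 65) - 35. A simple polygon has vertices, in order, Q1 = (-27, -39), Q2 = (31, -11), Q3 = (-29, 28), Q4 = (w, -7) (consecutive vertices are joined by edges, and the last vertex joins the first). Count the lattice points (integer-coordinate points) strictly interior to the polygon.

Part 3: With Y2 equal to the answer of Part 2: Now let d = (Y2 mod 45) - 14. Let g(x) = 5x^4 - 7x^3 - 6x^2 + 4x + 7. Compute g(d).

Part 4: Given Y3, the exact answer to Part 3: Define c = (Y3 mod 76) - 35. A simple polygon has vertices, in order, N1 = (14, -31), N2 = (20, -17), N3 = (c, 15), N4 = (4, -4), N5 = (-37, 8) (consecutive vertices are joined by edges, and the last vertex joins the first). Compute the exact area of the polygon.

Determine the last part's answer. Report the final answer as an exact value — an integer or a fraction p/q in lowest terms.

2061/2

Part 1: -5*(-16)^4 + 4*(-16)^3 - 2*(-16)^2 + 2*(-16)^1 - 3 = (-327680) + (-16384) + (-512) + (-32) + (-3) = -344611; answer -344611
Part 2: Y1 = -344611; w = -16; cross terms: (-27*-11 - 31*-39)=1506, (31*28 - -29*-11)=549, (-29*-7 - -16*28)=651, (-16*-39 - -27*-7)=435; twice the area = |3141| = 3141; area = 3141/2; boundary points = 2 + 3 + 1 + 1 = 7; strictly interior points = area - boundary/2 + 1 = 1568; answer 1568
Part 3: Y2 = 1568; d = 24; 5*(24)^4 - 7*(24)^3 - 6*(24)^2 + 4*(24)^1 + 7 = (1658880) + (-96768) + (-3456) + (96) + (7) = 1558759; answer 1558759
Part 4: Y3 = 1558759; c = 40; cross terms: (14*-17 - 20*-31)=382, (20*15 - 40*-17)=980, (40*-4 - 4*15)=-220, (4*8 - -37*-4)=-116, (-37*-31 - 14*8)=1035; twice the area = |2061| = 2061; area = 2061/2; answer 2061/2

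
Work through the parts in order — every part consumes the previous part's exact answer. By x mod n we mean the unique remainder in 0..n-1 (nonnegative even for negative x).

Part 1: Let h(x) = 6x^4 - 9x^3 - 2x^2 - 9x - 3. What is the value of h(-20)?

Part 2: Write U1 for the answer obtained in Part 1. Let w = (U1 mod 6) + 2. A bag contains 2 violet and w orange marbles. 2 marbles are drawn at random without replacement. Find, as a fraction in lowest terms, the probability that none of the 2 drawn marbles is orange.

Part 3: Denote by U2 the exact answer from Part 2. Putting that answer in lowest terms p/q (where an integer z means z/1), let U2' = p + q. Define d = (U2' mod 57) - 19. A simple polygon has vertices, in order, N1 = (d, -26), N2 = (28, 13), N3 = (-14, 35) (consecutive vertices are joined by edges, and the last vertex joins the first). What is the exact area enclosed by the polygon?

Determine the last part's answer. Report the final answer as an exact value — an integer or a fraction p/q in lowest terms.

Part 1: 6*(-20)^4 - 9*(-20)^3 - 2*(-20)^2 - 9*(-20)^1 - 3 = (960000) + (72000) + (-800) + (180) + (-3) = 1031377; answer 1031377
Part 2: U1 = 1031377; w = 3; total draws C(5,2) = 10; favorable C(2,2) = 1; P = 1/10; answer 1/10
Part 3: U2 = 1/10; threaded value p + q = 11; d = -8; cross terms: (-8*13 - 28*-26)=624, (28*35 - -14*13)=1162, (-14*-26 - -8*35)=644; twice the area = |2430| = 2430; area = 1215; answer 1215

1215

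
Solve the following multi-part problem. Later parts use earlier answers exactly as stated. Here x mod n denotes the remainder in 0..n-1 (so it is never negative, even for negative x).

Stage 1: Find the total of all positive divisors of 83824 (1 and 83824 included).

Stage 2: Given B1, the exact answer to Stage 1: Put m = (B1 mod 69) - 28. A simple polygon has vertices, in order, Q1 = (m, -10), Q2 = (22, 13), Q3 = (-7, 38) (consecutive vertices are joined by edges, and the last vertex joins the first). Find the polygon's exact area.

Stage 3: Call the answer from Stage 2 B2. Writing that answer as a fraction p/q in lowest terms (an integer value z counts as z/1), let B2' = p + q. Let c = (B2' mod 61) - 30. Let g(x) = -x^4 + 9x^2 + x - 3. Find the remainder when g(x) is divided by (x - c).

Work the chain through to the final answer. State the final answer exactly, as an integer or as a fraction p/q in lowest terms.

-408

Stage 1: 83824 = 2^4 * 13^2 * 31; sigma = (1 + 2 + 4 + 8 + 16) * (1 + 13 + 169) * (1 + 31) = 31 * 183 * 32 = 181536; answer 181536
Stage 2: B1 = 181536; m = 38; cross terms: (38*13 - 22*-10)=714, (22*38 - -7*13)=927, (-7*-10 - 38*38)=-1374; twice the area = |267| = 267; area = 267/2; answer 267/2
Stage 3: B2 = 267/2; threaded value p + q = 269; c = -5; remainder = value at the root: -1*(-5)^4 + 9*(-5)^2 + 1*(-5)^1 - 3 = (-625) + (225) + (-5) + (-3) = -408; answer -408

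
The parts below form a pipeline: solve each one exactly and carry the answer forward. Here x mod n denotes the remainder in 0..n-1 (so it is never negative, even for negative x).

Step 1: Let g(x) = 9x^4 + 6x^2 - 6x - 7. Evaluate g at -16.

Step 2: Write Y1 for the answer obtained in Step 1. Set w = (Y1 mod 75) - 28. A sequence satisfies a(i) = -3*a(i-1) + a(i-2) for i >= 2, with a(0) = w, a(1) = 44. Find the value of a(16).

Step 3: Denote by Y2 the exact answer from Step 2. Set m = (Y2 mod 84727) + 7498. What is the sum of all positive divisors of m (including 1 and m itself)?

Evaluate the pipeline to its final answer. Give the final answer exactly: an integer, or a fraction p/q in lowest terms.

131868

Step 1: 9*(-16)^4 + 6*(-16)^2 - 6*(-16)^1 - 7 = (589824) + (1536) + (96) + (-7) = 591449; answer 591449
Step 2: Y1 = 591449; w = 46; a(2) = -3*(44) + 1*(46) = -86; iterating: a(2)=-86, a(3)=302, a(4)=-992, a(5)=3278, a(6)=-10826, a(7)=35756, a(8)=-118094, a(9)=390038, a(10)=-1288208, a(11)=4254662, a(12)=-14052194, a(13)=46411244, a(14)=-153285926, a(15)=506269022, a(16)=-1672092992; answer -1672092992
Step 3: Y2 = -1672092992; m = 86578; 86578 = 2 * 73 * 593; sigma = (1 + 2) * (1 + 73) * (1 + 593) = 3 * 74 * 594 = 131868; answer 131868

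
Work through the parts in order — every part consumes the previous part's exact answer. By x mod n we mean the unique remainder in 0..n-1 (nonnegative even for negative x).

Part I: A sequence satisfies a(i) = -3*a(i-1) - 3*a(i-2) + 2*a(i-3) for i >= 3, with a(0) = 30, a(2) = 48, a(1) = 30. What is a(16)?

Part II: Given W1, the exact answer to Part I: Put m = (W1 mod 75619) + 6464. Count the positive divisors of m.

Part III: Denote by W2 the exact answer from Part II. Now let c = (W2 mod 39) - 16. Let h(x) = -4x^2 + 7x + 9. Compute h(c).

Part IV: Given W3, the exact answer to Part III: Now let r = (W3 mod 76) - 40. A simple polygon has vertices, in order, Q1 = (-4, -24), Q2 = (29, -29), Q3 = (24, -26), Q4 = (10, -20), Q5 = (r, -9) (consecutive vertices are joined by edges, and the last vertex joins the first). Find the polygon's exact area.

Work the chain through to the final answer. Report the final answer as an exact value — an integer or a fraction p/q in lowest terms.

266

Part I: a(3) = -3*(48) - 3*(30) + 2*(30) = -174; iterating: a(3)=-174, a(4)=438, a(5)=-696, a(6)=426, a(7)=1686, a(8)=-7728, a(9)=18978, a(10)=-30378, a(11)=18744, a(12)=72858, a(13)=-335562, a(14)=825600, a(15)=-1324398, a(16)=825270; answer 825270
Part II: W1 = 825270; m = 75544; 75544 = 2^3 * 7 * 19 * 71; number of divisors = (3+1) * (1+1) * (1+1) * (1+1) = 32; answer 32
Part III: W2 = 32; c = 16; -4*(16)^2 + 7*(16)^1 + 9 = (-1024) + (112) + (9) = -903; answer -903
Part IV: W3 = -903; r = -31; cross terms: (-4*-29 - 29*-24)=812, (29*-26 - 24*-29)=-58, (24*-20 - 10*-26)=-220, (10*-9 - -31*-20)=-710, (-31*-24 - -4*-9)=708; twice the area = |532| = 532; area = 266; answer 266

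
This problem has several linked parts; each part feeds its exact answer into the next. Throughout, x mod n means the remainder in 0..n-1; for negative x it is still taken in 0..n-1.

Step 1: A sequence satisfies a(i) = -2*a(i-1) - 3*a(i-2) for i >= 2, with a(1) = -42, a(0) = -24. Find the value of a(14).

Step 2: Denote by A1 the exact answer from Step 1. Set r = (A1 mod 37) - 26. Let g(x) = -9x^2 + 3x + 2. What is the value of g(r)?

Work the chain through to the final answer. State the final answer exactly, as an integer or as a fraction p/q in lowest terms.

Step 1: a(2) = -2*(-42) - 3*(-24) = 156; iterating: a(2)=156, a(3)=-186, a(4)=-96, a(5)=750, a(6)=-1212, a(7)=174, a(8)=3288, a(9)=-7098, a(10)=4332, a(11)=12630, a(12)=-38256, a(13)=38622, a(14)=37524; answer 37524
Step 2: A1 = 37524; r = -20; -9*(-20)^2 + 3*(-20)^1 + 2 = (-3600) + (-60) + (2) = -3658; answer -3658

-3658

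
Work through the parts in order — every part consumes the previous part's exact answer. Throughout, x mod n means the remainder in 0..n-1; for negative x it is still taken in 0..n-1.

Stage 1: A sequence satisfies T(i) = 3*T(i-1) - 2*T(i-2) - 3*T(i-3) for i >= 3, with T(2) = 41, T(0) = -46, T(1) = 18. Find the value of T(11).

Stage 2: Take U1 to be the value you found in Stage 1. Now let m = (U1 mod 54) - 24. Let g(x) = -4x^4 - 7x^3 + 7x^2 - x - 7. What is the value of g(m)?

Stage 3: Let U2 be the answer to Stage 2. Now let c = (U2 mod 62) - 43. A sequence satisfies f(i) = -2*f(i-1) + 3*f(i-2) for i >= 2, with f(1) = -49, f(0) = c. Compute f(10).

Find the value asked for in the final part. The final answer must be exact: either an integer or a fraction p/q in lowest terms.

619997

Stage 1: T(3) = 3*(41) - 2*(18) - 3*(-46) = 225; iterating: T(3)=225, T(4)=539, T(5)=1044, T(6)=1379, T(7)=432, T(8)=-4594, T(9)=-18783, T(10)=-48457, T(11)=-94023; answer -94023
Stage 2: U1 = -94023; m = 21; -4*(21)^4 - 7*(21)^3 + 7*(21)^2 - 1*(21)^1 - 7 = (-777924) + (-64827) + (3087) + (-21) + (-7) = -839692; answer -839692
Stage 3: U2 = -839692; c = -7; f(2) = -2*(-49) + 3*(-7) = 77; iterating: f(2)=77, f(3)=-301, f(4)=833, f(5)=-2569, f(6)=7637, f(7)=-22981, f(8)=68873, f(9)=-206689, f(10)=619997; answer 619997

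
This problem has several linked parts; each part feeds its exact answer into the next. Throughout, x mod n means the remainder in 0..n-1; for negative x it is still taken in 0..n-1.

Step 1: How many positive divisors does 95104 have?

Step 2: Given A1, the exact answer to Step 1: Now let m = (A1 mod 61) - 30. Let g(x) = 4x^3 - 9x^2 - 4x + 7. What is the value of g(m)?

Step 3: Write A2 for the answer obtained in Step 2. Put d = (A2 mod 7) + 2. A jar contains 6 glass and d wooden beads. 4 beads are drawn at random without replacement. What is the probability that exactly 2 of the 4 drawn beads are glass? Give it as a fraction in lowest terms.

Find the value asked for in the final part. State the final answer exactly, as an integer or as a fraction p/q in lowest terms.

Step 1: 95104 = 2^7 * 743; number of divisors = (7+1) * (1+1) = 16; answer 16
Step 2: A1 = 16; m = -14; 4*(-14)^3 - 9*(-14)^2 - 4*(-14)^1 + 7 = (-10976) + (-1764) + (56) + (7) = -12677; answer -12677
Step 3: A2 = -12677; d = 2; total draws C(8,4) = 70; favorable C(6,2)*C(2,2) = 15; P = 3/14; answer 3/14

3/14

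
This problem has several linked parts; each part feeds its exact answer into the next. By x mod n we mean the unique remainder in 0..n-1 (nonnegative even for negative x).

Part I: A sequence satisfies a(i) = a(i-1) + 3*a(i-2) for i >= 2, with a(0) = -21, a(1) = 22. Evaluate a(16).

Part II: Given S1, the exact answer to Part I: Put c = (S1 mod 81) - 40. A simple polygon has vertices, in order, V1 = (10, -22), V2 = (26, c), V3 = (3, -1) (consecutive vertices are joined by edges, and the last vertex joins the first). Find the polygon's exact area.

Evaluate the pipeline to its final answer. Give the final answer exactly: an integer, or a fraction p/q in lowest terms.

Part I: a(2) = 1*(22) + 3*(-21) = -41; iterating: a(2)=-41, a(3)=25, a(4)=-98, a(5)=-23, a(6)=-317, a(7)=-386, a(8)=-1337, a(9)=-2495, a(10)=-6506, a(11)=-13991, a(12)=-33509, a(13)=-75482, a(14)=-176009, a(15)=-402455, a(16)=-930482; answer -930482
Part II: S1 = -930482; c = 6; cross terms: (10*6 - 26*-22)=632, (26*-1 - 3*6)=-44, (3*-22 - 10*-1)=-56; twice the area = |532| = 532; area = 266; answer 266

266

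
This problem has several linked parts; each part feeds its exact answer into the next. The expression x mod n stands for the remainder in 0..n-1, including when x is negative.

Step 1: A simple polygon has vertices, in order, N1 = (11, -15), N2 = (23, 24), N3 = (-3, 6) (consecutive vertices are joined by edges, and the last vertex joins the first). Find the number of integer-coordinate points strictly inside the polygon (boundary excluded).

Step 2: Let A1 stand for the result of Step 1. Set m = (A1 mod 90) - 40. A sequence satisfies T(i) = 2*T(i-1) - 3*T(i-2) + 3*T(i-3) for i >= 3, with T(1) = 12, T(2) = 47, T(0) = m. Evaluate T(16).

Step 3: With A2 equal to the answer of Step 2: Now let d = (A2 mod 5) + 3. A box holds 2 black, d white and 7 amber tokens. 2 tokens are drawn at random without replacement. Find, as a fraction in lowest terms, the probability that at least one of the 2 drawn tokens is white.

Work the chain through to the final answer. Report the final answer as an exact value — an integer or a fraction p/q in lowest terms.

Step 1: cross terms: (11*24 - 23*-15)=609, (23*6 - -3*24)=210, (-3*-15 - 11*6)=-21; twice the area = |798| = 798; area = 399; boundary points = 3 + 2 + 7 = 12; strictly interior points = area - boundary/2 + 1 = 394; answer 394
Step 2: A1 = 394; m = -6; T(3) = 2*(47) - 3*(12) + 3*(-6) = 40; iterating: T(3)=40, T(4)=-25, T(5)=-29, T(6)=137, T(7)=286, T(8)=74, T(9)=-299, T(10)=38, T(11)=1195, T(12)=1379, T(13)=-713, T(14)=-1978, T(15)=2320, T(16)=8435; answer 8435
Step 3: A2 = 8435; d = 3; total draws C(12,2) = 66; complement C(9,2) = 36; favorable 66 - 36 = 30; P = 5/11; answer 5/11

5/11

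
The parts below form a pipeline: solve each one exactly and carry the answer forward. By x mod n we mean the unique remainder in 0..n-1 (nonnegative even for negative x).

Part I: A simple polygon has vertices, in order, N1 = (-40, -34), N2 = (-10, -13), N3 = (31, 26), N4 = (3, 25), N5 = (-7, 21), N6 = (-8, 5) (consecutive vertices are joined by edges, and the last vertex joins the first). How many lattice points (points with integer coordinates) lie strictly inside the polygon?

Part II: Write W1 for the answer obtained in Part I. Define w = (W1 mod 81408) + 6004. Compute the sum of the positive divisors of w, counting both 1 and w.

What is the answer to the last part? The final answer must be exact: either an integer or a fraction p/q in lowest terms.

Part I: cross terms: (-40*-13 - -10*-34)=180, (-10*26 - 31*-13)=143, (31*25 - 3*26)=697, (3*21 - -7*25)=238, (-7*5 - -8*21)=133, (-8*-34 - -40*5)=472; twice the area = |1863| = 1863; area = 1863/2; boundary points = 3 + 1 + 1 + 2 + 1 + 1 = 9; strictly interior points = area - boundary/2 + 1 = 928; answer 928
Part II: W1 = 928; w = 6932; 6932 = 2^2 * 1733; sigma = (1 + 2 + 4) * (1 + 1733) = 7 * 1734 = 12138; answer 12138

12138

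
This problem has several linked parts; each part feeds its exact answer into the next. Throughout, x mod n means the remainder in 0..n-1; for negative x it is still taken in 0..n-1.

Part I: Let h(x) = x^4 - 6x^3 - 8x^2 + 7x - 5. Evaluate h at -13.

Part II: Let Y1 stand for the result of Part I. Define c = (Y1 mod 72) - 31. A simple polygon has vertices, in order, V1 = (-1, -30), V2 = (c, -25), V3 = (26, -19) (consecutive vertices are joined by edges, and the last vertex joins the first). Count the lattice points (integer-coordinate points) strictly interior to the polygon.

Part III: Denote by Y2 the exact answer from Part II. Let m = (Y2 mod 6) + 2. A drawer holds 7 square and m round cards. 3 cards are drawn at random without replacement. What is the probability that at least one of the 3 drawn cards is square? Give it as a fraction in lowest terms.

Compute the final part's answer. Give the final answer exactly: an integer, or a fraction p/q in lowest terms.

119/120

Part I: 1*(-13)^4 - 6*(-13)^3 - 8*(-13)^2 + 7*(-13)^1 - 5 = (28561) + (13182) + (-1352) + (-91) + (-5) = 40295; answer 40295
Part II: Y1 = 40295; c = 16; cross terms: (-1*-25 - 16*-30)=505, (16*-19 - 26*-25)=346, (26*-30 - -1*-19)=-799; twice the area = |52| = 52; area = 26; boundary points = 1 + 2 + 1 = 4; strictly interior points = area - boundary/2 + 1 = 25; answer 25
Part III: Y2 = 25; m = 3; total draws C(10,3) = 120; complement C(3,3) = 1; favorable 120 - 1 = 119; P = 119/120; answer 119/120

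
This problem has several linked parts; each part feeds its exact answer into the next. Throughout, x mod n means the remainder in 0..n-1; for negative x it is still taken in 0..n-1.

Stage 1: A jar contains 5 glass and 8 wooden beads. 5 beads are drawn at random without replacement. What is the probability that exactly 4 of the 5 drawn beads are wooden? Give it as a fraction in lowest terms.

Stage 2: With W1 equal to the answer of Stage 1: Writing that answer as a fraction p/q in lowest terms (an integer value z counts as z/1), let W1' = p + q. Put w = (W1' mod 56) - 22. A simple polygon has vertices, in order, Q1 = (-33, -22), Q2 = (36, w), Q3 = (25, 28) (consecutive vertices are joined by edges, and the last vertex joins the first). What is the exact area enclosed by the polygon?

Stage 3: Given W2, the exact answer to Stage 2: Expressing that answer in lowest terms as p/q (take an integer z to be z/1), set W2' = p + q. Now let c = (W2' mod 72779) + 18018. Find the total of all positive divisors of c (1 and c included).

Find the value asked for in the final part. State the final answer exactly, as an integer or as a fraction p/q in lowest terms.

19656

Stage 1: total draws C(13,5) = 1287; favorable C(8,4)*C(5,1) = 350; P = 350/1287; answer 350/1287
Stage 2: W1 = 350/1287; threaded value p + q = 1637; w = -9; cross terms: (-33*-9 - 36*-22)=1089, (36*28 - 25*-9)=1233, (25*-22 - -33*28)=374; twice the area = |2696| = 2696; area = 1348; answer 1348
Stage 3: W2 = 1348; threaded value p + q = 1349; c = 19367; 19367 = 107 * 181; sigma = (1 + 107) * (1 + 181) = 108 * 182 = 19656; answer 19656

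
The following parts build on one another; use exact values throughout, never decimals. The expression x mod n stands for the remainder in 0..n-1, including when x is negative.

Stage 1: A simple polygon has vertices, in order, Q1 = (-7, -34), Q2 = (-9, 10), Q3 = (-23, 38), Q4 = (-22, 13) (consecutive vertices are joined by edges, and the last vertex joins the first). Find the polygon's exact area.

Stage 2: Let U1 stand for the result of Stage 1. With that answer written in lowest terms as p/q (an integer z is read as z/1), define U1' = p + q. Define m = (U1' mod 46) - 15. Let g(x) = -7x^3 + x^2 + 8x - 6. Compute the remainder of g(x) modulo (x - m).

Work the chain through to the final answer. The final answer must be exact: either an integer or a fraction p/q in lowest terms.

-28294

Stage 1: cross terms: (-7*10 - -9*-34)=-376, (-9*38 - -23*10)=-112, (-23*13 - -22*38)=537, (-22*-34 - -7*13)=839; twice the area = |888| = 888; area = 444; answer 444
Stage 2: U1 = 444; threaded value p + q = 445; m = 16; remainder = value at the root: -7*(16)^3 + 1*(16)^2 + 8*(16)^1 - 6 = (-28672) + (256) + (128) + (-6) = -28294; answer -28294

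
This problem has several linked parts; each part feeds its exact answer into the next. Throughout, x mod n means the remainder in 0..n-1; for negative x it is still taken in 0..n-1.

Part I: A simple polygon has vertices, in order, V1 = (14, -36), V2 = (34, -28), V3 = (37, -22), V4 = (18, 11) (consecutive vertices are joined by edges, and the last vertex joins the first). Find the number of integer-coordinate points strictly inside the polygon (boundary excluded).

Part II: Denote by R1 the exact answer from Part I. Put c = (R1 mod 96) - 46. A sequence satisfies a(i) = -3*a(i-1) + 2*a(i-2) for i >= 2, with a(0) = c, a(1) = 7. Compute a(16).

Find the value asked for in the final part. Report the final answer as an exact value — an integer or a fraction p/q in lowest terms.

Part I: cross terms: (14*-28 - 34*-36)=832, (34*-22 - 37*-28)=288, (37*11 - 18*-22)=803, (18*-36 - 14*11)=-802; twice the area = |1121| = 1121; area = 1121/2; boundary points = 4 + 3 + 1 + 1 = 9; strictly interior points = area - boundary/2 + 1 = 557; answer 557
Part II: R1 = 557; c = 31; a(2) = -3*(7) + 2*(31) = 41; iterating: a(2)=41, a(3)=-109, a(4)=409, a(5)=-1445, a(6)=5153, a(7)=-18349, a(8)=65353, a(9)=-232757, a(10)=828977, a(11)=-2952445, a(12)=10515289, a(13)=-37450757, a(14)=133382849, a(15)=-475050061, a(16)=1691915881; answer 1691915881

1691915881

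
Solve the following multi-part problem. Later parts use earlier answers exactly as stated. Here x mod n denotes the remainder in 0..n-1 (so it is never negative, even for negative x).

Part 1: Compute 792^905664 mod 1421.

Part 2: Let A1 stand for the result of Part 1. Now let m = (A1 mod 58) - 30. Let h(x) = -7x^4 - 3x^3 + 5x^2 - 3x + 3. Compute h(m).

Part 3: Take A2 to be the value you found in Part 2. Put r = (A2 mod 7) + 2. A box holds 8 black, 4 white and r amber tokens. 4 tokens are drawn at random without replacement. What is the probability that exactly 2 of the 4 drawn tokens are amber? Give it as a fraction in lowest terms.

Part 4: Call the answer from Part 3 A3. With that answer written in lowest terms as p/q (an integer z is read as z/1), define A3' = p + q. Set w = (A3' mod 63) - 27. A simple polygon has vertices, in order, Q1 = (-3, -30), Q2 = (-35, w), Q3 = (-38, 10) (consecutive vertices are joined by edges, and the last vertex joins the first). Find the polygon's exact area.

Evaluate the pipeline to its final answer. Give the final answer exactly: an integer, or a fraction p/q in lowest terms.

Part 1: squarings mod 1421: 792^1=792, 792^2=603, 792^4=1254, 792^8=890, 792^16=603, 792^32=1254, 792^64=890, 792^128=603, 792^256=1254, 792^512=890, 792^1024=603, 792^2048=1254, 792^4096=890, 792^8192=603, 792^16384=1254, 792^32768=890, 792^65536=603, 792^131072=1254, 792^262144=890, 792^524288=603; 792^905664 = 792^64 * 792^128 * 792^256 * 792^4096 * 792^16384 * 792^32768 * 792^65536 * 792^262144 * 792^524288 = 1254 (mod 1421); answer 1254
Part 2: A1 = 1254; m = 6; -7*(6)^4 - 3*(6)^3 + 5*(6)^2 - 3*(6)^1 + 3 = (-9072) + (-648) + (180) + (-18) + (3) = -9555; answer -9555
Part 3: A2 = -9555; r = 2; total draws C(14,4) = 1001; favorable C(2,2)*C(12,2) = 66; P = 6/91; answer 6/91
Part 4: A3 = 6/91; threaded value p + q = 97; w = 7; cross terms: (-3*7 - -35*-30)=-1071, (-35*10 - -38*7)=-84, (-38*-30 - -3*10)=1170; twice the area = |15| = 15; area = 15/2; answer 15/2

15/2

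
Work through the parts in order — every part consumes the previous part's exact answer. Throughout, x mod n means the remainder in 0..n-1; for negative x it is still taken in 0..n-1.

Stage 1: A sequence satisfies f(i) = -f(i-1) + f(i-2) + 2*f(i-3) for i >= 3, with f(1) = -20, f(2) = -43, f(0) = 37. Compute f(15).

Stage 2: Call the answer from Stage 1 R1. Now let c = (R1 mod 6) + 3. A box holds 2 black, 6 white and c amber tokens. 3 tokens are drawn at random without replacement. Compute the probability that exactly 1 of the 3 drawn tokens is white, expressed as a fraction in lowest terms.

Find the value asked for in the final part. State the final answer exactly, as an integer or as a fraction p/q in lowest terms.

Stage 1: f(3) = -1*(-43) + 1*(-20) + 2*(37) = 97; iterating: f(3)=97, f(4)=-180, f(5)=191, f(6)=-177, f(7)=8, f(8)=197, f(9)=-543, f(10)=756, f(11)=-905, f(12)=575, f(13)=32, f(14)=-1267, f(15)=2449; answer 2449
Stage 2: R1 = 2449; c = 4; total draws C(12,3) = 220; favorable C(6,1)*C(6,2) = 90; P = 9/22; answer 9/22

9/22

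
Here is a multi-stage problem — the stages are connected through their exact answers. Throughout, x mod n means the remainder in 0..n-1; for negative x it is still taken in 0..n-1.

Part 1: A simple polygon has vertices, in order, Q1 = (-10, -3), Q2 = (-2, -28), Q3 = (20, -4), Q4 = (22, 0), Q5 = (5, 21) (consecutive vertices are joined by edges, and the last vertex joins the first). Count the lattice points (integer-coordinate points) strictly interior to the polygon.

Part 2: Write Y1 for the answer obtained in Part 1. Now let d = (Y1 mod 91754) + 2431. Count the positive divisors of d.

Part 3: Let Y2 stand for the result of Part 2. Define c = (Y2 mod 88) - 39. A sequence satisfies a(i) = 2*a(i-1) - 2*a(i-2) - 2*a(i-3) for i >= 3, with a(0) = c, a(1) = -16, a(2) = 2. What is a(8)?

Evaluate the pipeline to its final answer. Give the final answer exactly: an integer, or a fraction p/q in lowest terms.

Part 1: cross terms: (-10*-28 - -2*-3)=274, (-2*-4 - 20*-28)=568, (20*0 - 22*-4)=88, (22*21 - 5*0)=462, (5*-3 - -10*21)=195; twice the area = |1587| = 1587; area = 1587/2; boundary points = 1 + 2 + 2 + 1 + 3 = 9; strictly interior points = area - boundary/2 + 1 = 790; answer 790
Part 2: Y1 = 790; d = 3221; 3221 is prime, so its only divisors are 1 and 3221; count = 2; answer 2
Part 3: Y2 = 2; c = -37; a(3) = 2*(2) - 2*(-16) - 2*(-37) = 110; iterating: a(3)=110, a(4)=248, a(5)=272, a(6)=-172, a(7)=-1384, a(8)=-2968; answer -2968

-2968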